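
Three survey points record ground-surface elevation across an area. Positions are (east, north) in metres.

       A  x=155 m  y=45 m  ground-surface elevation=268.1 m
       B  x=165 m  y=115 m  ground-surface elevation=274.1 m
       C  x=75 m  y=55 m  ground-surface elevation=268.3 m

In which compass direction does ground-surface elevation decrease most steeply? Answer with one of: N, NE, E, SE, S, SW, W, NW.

S

With z = a·x + b·y + c and A as origin, the differences give:
  10·a + 70·b = +6.0
  (-80)·a + 10·b = +0.2
Eliminate b (×10 and ×70, subtract): 5700·a = 46.00 → a = ∂z/∂x = +0.008070
Back-substitute: b = ∂z/∂y = +0.08456.
Steepest decrease is along −∇f = (-0.008070 E, -0.08456 N) → south.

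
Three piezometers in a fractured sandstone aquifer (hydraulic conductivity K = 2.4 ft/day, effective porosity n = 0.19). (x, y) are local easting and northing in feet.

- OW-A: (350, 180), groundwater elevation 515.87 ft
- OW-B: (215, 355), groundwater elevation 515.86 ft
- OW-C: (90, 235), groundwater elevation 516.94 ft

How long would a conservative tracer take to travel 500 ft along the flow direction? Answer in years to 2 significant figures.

17 years

With h = a·x + b·y + c and OW-A as origin, the differences give:
  (-135)·a + 175·b = -0.01
  (-260)·a + 55·b = +1.07
Eliminate b (×55 and ×175, subtract): 38075·a = -187.800 → a = ∂h/∂x = -0.004932
Back-substitute: b = ∂h/∂y = -0.003862.
|∇h| = √(-0.004932² + -0.003862²) = 0.006264
Seepage velocity v = K·i/n = 2.4 × 0.006264 / 0.19 = 0.07912 ft/day.
t = 500 / 0.07912 = 6320 days = 17.3 years.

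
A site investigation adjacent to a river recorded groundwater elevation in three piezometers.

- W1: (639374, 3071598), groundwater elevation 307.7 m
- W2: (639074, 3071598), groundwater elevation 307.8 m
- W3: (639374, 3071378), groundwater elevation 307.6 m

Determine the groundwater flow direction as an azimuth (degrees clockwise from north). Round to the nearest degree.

144°

∂h/∂x = (307.8 − 307.7) / (639074 − 639374) = -0.0003333
∂h/∂y = (307.6 − 307.7) / (3071378 − 3071598) = +0.0004545
Flow direction (−∇h) has components (+0.0003333 E, -0.0004545 N).
Azimuth = atan2(E, N) = atan2(+0.0003333, -0.0004545) = 143.7° ≈ 144°.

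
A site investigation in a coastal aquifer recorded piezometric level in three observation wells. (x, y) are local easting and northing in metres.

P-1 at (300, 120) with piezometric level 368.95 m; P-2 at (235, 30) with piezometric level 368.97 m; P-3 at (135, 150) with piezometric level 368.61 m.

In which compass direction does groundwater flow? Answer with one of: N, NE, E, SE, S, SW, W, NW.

With h = a·x + b·y + c and P-1 as origin, the differences give:
  (-65)·a + (-90)·b = +0.02
  (-165)·a + 30·b = -0.34
Eliminate b (×30 and ×(-90), subtract): -16800·a = -30.000 → a = ∂h/∂x = +0.001786
Back-substitute: b = ∂h/∂y = -0.001512.
Flow = −∇h = (-0.001786 east, +0.001512 north), which points northwest.

NW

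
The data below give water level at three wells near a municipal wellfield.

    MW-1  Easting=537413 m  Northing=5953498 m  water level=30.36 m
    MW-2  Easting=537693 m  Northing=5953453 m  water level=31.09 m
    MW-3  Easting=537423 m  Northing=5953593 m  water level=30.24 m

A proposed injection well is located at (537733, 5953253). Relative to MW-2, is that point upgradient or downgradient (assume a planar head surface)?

Taking MW-1 as reference: MW-2−MW-1 = (280, -45, +0.73); MW-3−MW-1 = (10, 95, -0.12).
Determinant of the coordinate differences = 280·95 − 10·(-45) = 27050.
∂h/∂x = [(+0.73)·95 − (-0.12)·(-45)] / 27050 = +0.002364
∂h/∂y = [280·(-0.12) − 10·(+0.73)] / 27050 = -0.001512
Head at (537733, 5953253) = 30.36 + (+0.002364)·(320) + (-0.001512)·(-245) = 31.49 m.
That is higher than the 31.09 m at MW-2, so the point is upgradient.

upgradient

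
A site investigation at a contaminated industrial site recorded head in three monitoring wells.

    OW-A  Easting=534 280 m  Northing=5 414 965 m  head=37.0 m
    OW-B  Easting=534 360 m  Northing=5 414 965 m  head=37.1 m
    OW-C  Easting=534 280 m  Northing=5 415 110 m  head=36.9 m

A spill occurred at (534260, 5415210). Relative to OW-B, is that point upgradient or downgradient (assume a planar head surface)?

downgradient

∂h/∂x = (37.1 − 37.0) / (534360 − 534280) = +0.001250
∂h/∂y = (36.9 − 37.0) / (5415110 − 5414965) = -0.0006897
Head at (534260, 5415210) = 37.0 + (+0.001250)·(-20) + (-0.0006897)·(245) = 36.81 m.
That is lower than the 37.1 m at OW-B, so the point is downgradient.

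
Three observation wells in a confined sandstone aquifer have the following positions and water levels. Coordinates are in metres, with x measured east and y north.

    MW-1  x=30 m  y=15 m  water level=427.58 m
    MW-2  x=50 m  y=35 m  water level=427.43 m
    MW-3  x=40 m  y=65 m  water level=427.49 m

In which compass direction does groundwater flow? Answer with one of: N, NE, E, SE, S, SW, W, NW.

With h = a·x + b·y + c and MW-1 as origin, the differences give:
  20·a + 20·b = -0.15
  10·a + 50·b = -0.09
Eliminate b (×50 and ×20, subtract): 800·a = -5.700 → a = ∂h/∂x = -0.007125
Back-substitute: b = ∂h/∂y = -0.0003750.
Flow = −∇h = (+0.007125 east, +0.0003750 north), which points east.

E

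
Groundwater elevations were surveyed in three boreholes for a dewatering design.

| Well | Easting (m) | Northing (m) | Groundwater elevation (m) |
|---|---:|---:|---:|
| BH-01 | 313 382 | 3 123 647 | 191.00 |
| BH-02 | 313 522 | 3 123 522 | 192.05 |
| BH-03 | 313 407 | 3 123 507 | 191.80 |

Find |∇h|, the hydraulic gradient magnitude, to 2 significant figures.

With h = a·x + b·y + c and BH-01 as origin, the differences give:
  140·a + (-125)·b = +1.05
  25·a + (-140)·b = +0.80
Eliminate b (×(-140) and ×(-125), subtract): -16475·a = -47.000 → a = ∂h/∂x = +0.002853
Back-substitute: b = ∂h/∂y = -0.005205.
|∇h| = √(0.002853² + -0.005205²) = 0.005936

0.0059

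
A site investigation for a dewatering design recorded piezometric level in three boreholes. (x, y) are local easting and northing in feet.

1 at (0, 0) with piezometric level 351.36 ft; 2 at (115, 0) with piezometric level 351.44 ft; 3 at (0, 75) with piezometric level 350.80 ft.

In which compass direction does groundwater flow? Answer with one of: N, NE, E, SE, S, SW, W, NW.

∂h/∂x = (351.44 − 351.36) / (115 − 0) = +0.0006957
∂h/∂y = (350.80 − 351.36) / (75 − 0) = -0.007467
Flow = −∇h = (-0.0006957 east, +0.007467 north), which points north.

N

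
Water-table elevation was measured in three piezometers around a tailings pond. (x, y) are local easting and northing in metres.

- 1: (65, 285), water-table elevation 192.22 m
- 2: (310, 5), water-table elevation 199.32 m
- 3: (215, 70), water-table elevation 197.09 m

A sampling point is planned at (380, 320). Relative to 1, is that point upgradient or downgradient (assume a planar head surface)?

Taking 1 as reference: 2−1 = (245, -280, +7.10); 3−1 = (150, -215, +4.87).
Determinant of the coordinate differences = 245·(-215) − 150·(-280) = -10675.
∂h/∂x = [(+7.10)·(-215) − (+4.87)·(-280)] / -10675 = +0.01526
∂h/∂y = [245·(+4.87) − 150·(+7.10)] / -10675 = -0.01200
Head at (380, 320) = 192.22 + (+0.01526)·(315) + (-0.01200)·(35) = 196.61 m.
That is higher than the 192.22 m at 1, so the point is upgradient.

upgradient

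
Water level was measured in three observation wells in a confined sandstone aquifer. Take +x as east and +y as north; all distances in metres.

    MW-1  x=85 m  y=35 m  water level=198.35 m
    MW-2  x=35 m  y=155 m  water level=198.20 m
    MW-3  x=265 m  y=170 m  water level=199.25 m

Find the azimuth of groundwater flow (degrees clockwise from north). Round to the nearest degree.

With h = a·x + b·y + c and MW-1 as origin, the differences give:
  (-50)·a + 120·b = -0.15
  180·a + 135·b = +0.90
Eliminate b (×135 and ×120, subtract): -28350·a = -128.250 → a = ∂h/∂x = +0.004524
Back-substitute: b = ∂h/∂y = +0.0006349.
Flow direction (−∇h) has components (-0.004524 E, -0.0006349 N).
Azimuth = atan2(E, N) = atan2(-0.004524, -0.0006349) = 262.0° ≈ 262°.

262°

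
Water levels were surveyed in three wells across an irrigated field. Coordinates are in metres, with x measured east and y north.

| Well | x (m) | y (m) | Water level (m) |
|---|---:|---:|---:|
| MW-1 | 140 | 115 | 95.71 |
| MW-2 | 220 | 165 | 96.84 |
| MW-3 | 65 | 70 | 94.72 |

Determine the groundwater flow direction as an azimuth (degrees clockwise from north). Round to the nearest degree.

166°

Three-point gradient (reference MW-1): Δ to MW-2 = (80, 50, +1.13), Δ to MW-3 = (-75, -45, -0.99).
∂h/∂x = -0.009000, ∂h/∂y = +0.03700 (det = 150).
Flow direction (−∇h) has components (+0.009000 E, -0.03700 N).
Azimuth = atan2(E, N) = atan2(+0.009000, -0.03700) = 166.3° ≈ 166°.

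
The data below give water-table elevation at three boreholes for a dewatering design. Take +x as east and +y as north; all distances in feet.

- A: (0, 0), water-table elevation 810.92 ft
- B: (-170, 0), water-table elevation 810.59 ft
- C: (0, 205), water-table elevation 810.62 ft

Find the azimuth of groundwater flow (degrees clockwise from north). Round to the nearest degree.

307°

∂h/∂x = (810.59 − 810.92) / (-170 − 0) = +0.001941
∂h/∂y = (810.62 − 810.92) / (205 − 0) = -0.001463
Flow direction (−∇h) has components (-0.001941 E, +0.001463 N).
Azimuth = atan2(E, N) = atan2(-0.001941, +0.001463) = 307.0° ≈ 307°.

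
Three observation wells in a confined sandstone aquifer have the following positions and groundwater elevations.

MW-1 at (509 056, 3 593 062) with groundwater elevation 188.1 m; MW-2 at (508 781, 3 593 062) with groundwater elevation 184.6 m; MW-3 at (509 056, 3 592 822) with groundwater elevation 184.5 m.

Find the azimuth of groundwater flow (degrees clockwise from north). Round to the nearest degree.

220°

∂h/∂x = (184.6 − 188.1) / (508781 − 509056) = +0.01273
∂h/∂y = (184.5 − 188.1) / (3592822 − 3593062) = +0.01500
Flow direction (−∇h) has components (-0.01273 E, -0.01500 N).
Azimuth = atan2(E, N) = atan2(-0.01273, -0.01500) = 220.3° ≈ 220°.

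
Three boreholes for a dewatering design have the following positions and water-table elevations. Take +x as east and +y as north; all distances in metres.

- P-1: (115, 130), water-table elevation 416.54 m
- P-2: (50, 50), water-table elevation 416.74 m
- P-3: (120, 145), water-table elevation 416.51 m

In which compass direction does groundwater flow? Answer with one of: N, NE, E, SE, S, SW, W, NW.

Three-point gradient (reference P-1): Δ to P-2 = (-65, -80, +0.20), Δ to P-3 = (5, 15, -0.03).
∂h/∂x = -0.001043, ∂h/∂y = -0.001652 (det = -575).
Flow = −∇h = (+0.001043 east, +0.001652 north), which points northeast.

NE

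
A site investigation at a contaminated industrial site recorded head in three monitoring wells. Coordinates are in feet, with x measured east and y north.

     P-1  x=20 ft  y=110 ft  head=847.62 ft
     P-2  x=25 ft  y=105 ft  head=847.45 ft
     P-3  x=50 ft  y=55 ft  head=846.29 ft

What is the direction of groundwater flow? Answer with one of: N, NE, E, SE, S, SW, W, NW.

Three-point gradient (reference P-1): Δ to P-2 = (5, -5, -0.17), Δ to P-3 = (30, -55, -1.33).
∂h/∂x = -0.02160, ∂h/∂y = +0.01240 (det = -125).
Flow = −∇h = (+0.02160 east, -0.01240 north), which points southeast.

SE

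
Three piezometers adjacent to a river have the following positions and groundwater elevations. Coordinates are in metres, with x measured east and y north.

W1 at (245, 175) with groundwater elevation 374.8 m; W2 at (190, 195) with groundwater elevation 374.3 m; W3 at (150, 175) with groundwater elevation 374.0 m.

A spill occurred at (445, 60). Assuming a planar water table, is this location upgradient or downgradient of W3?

Differences from W1: to W2 (Δx, Δy, Δh) = (-55, 20, -0.5); to W3 = (-95, 0, -0.8).
Determinant of the coordinate differences = (-55)·0 − (-95)·20 = 1900.
∂h/∂x = [(-0.5)·0 − (-0.8)·20] / 1900 = +0.008421
∂h/∂y = [(-55)·(-0.8) − (-95)·(-0.5)] / 1900 = -0.001842
Head at (445, 60) = 374.8 + (+0.008421)·(200) + (-0.001842)·(-115) = 376.70 m.
That is higher than the 374.0 m at W3, so the point is upgradient.

upgradient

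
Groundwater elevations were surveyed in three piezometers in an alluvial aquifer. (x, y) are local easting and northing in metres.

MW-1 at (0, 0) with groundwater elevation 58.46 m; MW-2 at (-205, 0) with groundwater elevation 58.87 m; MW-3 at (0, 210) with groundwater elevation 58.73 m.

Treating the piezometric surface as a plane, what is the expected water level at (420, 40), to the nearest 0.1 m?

57.7 m

∂h/∂x = (58.87 − 58.46) / (-205 − 0) = -0.002000
∂h/∂y = (58.73 − 58.46) / (210 − 0) = +0.001286
h(420, 40) = 58.46 + (-0.002000)·(420) + (+0.001286)·(40) = 58.46 -0.840 +0.051 = 57.671 m.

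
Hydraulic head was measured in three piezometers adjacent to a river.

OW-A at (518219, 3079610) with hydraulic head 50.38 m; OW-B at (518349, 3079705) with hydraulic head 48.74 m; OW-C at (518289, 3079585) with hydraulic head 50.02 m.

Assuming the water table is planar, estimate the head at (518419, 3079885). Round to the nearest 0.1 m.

47.0 m

Three-point gradient (reference OW-A): Δ to OW-B = (130, 95, -1.64), Δ to OW-C = (70, -25, -0.36).
∂h/∂x = -0.007596, ∂h/∂y = -0.006869 (det = -9900).
h(518419, 3079885) = 50.38 + (-0.007596)·(200) + (-0.006869)·(275) = 50.38 -1.519 -1.889 = 46.972 m.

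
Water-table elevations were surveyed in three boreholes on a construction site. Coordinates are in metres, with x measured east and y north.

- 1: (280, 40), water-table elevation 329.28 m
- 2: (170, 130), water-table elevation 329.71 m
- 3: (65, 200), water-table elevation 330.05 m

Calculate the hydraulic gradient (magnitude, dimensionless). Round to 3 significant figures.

0.00444

With h = a·x + b·y + c and 1 as origin, the differences give:
  (-110)·a + 90·b = +0.43
  (-215)·a + 160·b = +0.77
Eliminate b (×160 and ×90, subtract): 1750·a = -0.500 → a = ∂h/∂x = -0.0002857
Back-substitute: b = ∂h/∂y = +0.004429.
|∇h| = √(-0.0002857² + 0.004429²) = 0.004438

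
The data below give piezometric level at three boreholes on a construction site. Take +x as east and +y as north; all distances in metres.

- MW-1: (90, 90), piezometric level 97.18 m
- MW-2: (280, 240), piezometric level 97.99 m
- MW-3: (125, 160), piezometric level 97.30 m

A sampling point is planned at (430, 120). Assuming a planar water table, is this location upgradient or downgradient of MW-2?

upgradient

Differences from MW-1: to MW-2 (Δx, Δy, Δh) = (190, 150, +0.81); to MW-3 = (35, 70, +0.12).
Determinant of the coordinate differences = 190·70 − 35·150 = 8050.
∂h/∂x = [(+0.81)·70 − (+0.12)·150] / 8050 = +0.004807
∂h/∂y = [190·(+0.12) − 35·(+0.81)] / 8050 = -0.0006894
Head at (430, 120) = 97.18 + (+0.004807)·(340) + (-0.0006894)·(30) = 98.79 m.
That is higher than the 97.99 m at MW-2, so the point is upgradient.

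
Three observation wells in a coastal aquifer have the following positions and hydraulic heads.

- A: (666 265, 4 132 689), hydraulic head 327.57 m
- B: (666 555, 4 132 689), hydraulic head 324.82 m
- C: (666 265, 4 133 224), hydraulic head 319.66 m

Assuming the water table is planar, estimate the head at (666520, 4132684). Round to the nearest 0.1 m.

∂h/∂x = (324.82 − 327.57) / (666555 − 666265) = -0.009483
∂h/∂y = (319.66 − 327.57) / (4133224 − 4132689) = -0.01479
h(666520, 4132684) = 327.57 + (-0.009483)·(255) + (-0.01479)·(-5) = 327.57 -2.418 +0.074 = 325.226 m.

325.2 m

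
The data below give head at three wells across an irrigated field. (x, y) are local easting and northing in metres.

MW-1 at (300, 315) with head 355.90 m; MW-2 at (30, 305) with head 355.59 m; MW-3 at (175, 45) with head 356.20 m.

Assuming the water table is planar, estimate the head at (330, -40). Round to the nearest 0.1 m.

With h = a·x + b·y + c and MW-1 as origin, the differences give:
  (-270)·a + (-10)·b = -0.31
  (-125)·a + (-270)·b = +0.30
Eliminate b (×(-270) and ×(-10), subtract): 71650·a = 86.700 → a = ∂h/∂x = +0.001210
Back-substitute: b = ∂h/∂y = -0.001671.
h(330, -40) = 355.90 + (+0.001210)·(30) + (-0.001671)·(-355) = 355.90 +0.036 +0.593 = 356.530 m.

356.5 m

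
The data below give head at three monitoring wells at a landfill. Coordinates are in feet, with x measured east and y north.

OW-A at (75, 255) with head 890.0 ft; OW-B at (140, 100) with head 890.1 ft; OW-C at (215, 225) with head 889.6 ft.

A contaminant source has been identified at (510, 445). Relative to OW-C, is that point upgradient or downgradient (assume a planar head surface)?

Taking OW-A as reference: OW-B−OW-A = (65, -155, +0.1); OW-C−OW-A = (140, -30, -0.4).
Determinant of the coordinate differences = 65·(-30) − 140·(-155) = 19750.
∂h/∂x = [(+0.1)·(-30) − (-0.4)·(-155)] / 19750 = -0.003291
∂h/∂y = [65·(-0.4) − 140·(+0.1)] / 19750 = -0.002025
Head at (510, 445) = 890.0 + (-0.003291)·(435) + (-0.002025)·(190) = 888.18 ft.
That is lower than the 889.6 ft at OW-C, so the point is downgradient.

downgradient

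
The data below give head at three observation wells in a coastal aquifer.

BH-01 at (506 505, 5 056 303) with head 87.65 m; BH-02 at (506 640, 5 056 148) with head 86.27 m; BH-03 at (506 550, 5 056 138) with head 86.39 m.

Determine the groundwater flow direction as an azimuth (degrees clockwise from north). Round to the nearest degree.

Three-point gradient (reference BH-01): Δ to BH-02 = (135, -155, -1.38), Δ to BH-03 = (45, -165, -1.26).
∂h/∂x = -0.002118, ∂h/∂y = +0.007059 (det = -15300).
Flow direction (−∇h) has components (+0.002118 E, -0.007059 N).
Azimuth = atan2(E, N) = atan2(+0.002118, -0.007059) = 163.3° ≈ 163°.

163°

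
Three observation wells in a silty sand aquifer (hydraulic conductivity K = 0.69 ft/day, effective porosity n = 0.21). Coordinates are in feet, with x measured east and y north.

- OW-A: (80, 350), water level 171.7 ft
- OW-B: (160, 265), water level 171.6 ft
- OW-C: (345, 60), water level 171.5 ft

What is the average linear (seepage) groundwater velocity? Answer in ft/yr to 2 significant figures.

With h = a·x + b·y + c and OW-A as origin, the differences give:
  80·a + (-85)·b = -0.1
  265·a + (-290)·b = -0.2
Eliminate b (×(-290) and ×(-85), subtract): -675·a = 12.00 → a = ∂h/∂x = -0.01778
Back-substitute: b = ∂h/∂y = -0.01556.
|∇h| = √(-0.01778² + -0.01556²) = 0.02363
Seepage velocity v = K·i/n = 0.69 × 0.02363 / 0.21 = 0.07764 ft/day = 28.36 ft/yr.

28 ft/yr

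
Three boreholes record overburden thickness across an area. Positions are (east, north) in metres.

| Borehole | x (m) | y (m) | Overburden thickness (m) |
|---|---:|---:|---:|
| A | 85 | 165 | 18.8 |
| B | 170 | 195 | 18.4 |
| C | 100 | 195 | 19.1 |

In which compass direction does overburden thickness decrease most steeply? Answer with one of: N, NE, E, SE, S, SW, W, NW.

SE

Three-point gradient (reference A): Δ to B = (85, 30, -0.4), Δ to C = (15, 30, +0.3).
∂d/∂x = -0.01000, ∂d/∂y = +0.01500 (det = 2100).
Steepest decrease is along −∇f = (+0.01000 E, -0.01500 N) → southeast.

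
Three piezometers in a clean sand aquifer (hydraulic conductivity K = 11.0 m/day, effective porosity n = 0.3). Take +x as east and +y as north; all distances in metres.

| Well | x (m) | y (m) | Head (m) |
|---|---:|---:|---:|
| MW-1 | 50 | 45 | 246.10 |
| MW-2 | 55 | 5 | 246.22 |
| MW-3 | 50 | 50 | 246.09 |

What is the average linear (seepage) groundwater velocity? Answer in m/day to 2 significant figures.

0.30 m/day

Differences from MW-1: to MW-2 (Δx, Δy, Δh) = (5, -40, +0.12); to MW-3 = (0, 5, -0.01).
Solve a·Δx + b·Δy = Δh: det = 5·5 − 0·(-40) = 25.
∂h/∂x = [(+0.12)·5 − (-0.01)·(-40)] / 25 = +0.008000
∂h/∂y = [5·(-0.01) − 0·(+0.12)] / 25 = -0.002000
|∇h| = √(0.008000² + -0.002000²) = 0.008246
Seepage velocity v = K·i/n = 11.0 × 0.008246 / 0.3 = 0.3024 m/day.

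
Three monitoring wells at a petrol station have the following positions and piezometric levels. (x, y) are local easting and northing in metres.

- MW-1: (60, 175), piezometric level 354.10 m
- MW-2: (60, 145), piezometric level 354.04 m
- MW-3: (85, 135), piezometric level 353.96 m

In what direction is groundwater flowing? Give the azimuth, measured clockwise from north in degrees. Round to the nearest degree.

Taking MW-1 as reference: MW-2−MW-1 = (0, -30, -0.06); MW-3−MW-1 = (25, -40, -0.14).
Solve a·Δx + b·Δy = Δh: det = 0·(-40) − 25·(-30) = 750.
∂h/∂x = [(-0.06)·(-40) − (-0.14)·(-30)] / 750 = -0.002400
∂h/∂y = [0·(-0.14) − 25·(-0.06)] / 750 = +0.002000
Flow direction (−∇h) has components (+0.002400 E, -0.002000 N).
Azimuth = atan2(E, N) = atan2(+0.002400, -0.002000) = 129.8° ≈ 130°.

130°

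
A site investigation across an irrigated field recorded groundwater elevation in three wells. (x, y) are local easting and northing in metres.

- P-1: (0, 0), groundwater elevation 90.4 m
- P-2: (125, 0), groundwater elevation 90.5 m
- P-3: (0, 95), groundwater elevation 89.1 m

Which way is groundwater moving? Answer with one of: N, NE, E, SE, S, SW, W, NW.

∂h/∂x = (90.5 − 90.4) / (125 − 0) = +0.0008000
∂h/∂y = (89.1 − 90.4) / (95 − 0) = -0.01368
Flow = −∇h = (-0.0008000 east, +0.01368 north), which points north.

N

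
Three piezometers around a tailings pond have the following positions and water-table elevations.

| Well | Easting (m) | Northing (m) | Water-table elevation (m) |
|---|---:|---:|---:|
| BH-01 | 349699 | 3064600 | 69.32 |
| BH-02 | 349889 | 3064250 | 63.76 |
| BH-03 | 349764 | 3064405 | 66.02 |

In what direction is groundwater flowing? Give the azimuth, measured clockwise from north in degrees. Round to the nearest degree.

195°

With h = a·x + b·y + c and BH-01 as origin, the differences give:
  190·a + (-350)·b = -5.56
  65·a + (-195)·b = -3.30
Eliminate b (×(-195) and ×(-350), subtract): -14300·a = -70.800 → a = ∂h/∂x = +0.004951
Back-substitute: b = ∂h/∂y = +0.01857.
Flow direction (−∇h) has components (-0.004951 E, -0.01857 N).
Azimuth = atan2(E, N) = atan2(-0.004951, -0.01857) = 194.9° ≈ 195°.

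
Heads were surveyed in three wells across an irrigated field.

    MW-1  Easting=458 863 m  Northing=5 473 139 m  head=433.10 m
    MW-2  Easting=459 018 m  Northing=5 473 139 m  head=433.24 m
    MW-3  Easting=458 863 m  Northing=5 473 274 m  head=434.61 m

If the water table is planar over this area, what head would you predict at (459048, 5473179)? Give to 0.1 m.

∂h/∂x = (433.24 − 433.10) / (459018 − 458863) = +0.0009032
∂h/∂y = (434.61 − 433.10) / (5473274 − 5473139) = +0.01119
h(459048, 5473179) = 433.10 + (+0.0009032)·(185) + (+0.01119)·(40) = 433.10 +0.167 +0.447 = 433.715 m.

433.7 m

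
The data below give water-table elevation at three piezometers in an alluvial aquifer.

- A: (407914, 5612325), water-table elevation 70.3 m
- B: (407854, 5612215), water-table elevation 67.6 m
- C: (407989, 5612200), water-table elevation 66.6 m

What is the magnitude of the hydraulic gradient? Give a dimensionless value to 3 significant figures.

0.0273

Taking A as reference: B−A = (-60, -110, -2.7); C−A = (75, -125, -3.7).
Determinant of the coordinate differences = (-60)·(-125) − 75·(-110) = 15750.
∂h/∂x = [(-2.7)·(-125) − (-3.7)·(-110)] / 15750 = -0.004413
∂h/∂y = [(-60)·(-3.7) − 75·(-2.7)] / 15750 = +0.02695
|∇h| = √(-0.004413² + 0.02695²) = 0.02731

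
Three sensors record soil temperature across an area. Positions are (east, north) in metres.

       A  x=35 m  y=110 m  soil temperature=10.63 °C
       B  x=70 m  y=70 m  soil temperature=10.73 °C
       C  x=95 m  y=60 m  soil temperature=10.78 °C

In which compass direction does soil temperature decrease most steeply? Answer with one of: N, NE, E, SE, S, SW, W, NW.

Taking A as reference: B−A = (35, -40, +0.10); C−A = (60, -50, +0.15).
Solve a·Δx + b·Δy = ΔT: det = 35·(-50) − 60·(-40) = 650.
∂T/∂x = [(+0.10)·(-50) − (+0.15)·(-40)] / 650 = +0.001538
∂T/∂y = [35·(+0.15) − 60·(+0.10)] / 650 = -0.001154
Steepest decrease is along −∇f = (-0.001538 E, +0.001154 N) → northwest.

NW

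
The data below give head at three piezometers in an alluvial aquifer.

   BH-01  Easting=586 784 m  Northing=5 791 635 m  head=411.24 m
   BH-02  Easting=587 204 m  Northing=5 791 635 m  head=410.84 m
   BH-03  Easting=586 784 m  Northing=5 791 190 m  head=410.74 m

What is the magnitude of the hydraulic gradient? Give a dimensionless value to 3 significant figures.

∂h/∂x = (410.84 − 411.24) / (587204 − 586784) = -0.0009524
∂h/∂y = (410.74 − 411.24) / (5791190 − 5791635) = +0.001124
|∇h| = √(-0.0009524² + 0.001124²) = 0.001473

0.00147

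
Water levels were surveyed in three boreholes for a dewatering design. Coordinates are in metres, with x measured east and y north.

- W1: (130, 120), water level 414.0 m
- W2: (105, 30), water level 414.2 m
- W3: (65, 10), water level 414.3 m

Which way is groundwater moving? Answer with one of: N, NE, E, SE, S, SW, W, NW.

With h = a·x + b·y + c and W1 as origin, the differences give:
  (-25)·a + (-90)·b = +0.2
  (-65)·a + (-110)·b = +0.3
Eliminate b (×(-110) and ×(-90), subtract): -3100·a = 5.00 → a = ∂h/∂x = -0.001613
Back-substitute: b = ∂h/∂y = -0.001774.
Flow = −∇h = (+0.001613 east, +0.001774 north), which points northeast.

NE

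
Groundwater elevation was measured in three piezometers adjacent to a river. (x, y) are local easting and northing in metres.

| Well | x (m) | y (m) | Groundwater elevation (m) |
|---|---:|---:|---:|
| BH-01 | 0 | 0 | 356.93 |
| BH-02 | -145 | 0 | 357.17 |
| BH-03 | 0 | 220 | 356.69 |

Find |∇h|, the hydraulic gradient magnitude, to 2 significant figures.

0.0020

∂h/∂x = (357.17 − 356.93) / (-145 − 0) = -0.001655
∂h/∂y = (356.69 − 356.93) / (220 − 0) = -0.001091
|∇h| = √(-0.001655² + -0.001091²) = 0.001982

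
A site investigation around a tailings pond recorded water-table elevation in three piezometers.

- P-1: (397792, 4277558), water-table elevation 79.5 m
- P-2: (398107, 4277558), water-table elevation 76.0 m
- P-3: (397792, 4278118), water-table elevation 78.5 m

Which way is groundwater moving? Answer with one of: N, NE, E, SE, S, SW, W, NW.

E

∂h/∂x = (76.0 − 79.5) / (398107 − 397792) = -0.01111
∂h/∂y = (78.5 − 79.5) / (4278118 − 4277558) = -0.001786
Flow = −∇h = (+0.01111 east, +0.001786 north), which points east.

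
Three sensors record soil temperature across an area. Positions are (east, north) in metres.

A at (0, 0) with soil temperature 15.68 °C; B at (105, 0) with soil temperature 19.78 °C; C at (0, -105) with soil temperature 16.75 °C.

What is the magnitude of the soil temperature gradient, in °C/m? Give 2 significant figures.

∂T/∂x = (19.78 − 15.68) / (105 − 0) = +0.03905
∂T/∂y = (16.75 − 15.68) / (-105 − 0) = -0.01019
|∇f| = √(0.03905² + -0.01019²) = 0.04036 °C/m

0.040 °C/m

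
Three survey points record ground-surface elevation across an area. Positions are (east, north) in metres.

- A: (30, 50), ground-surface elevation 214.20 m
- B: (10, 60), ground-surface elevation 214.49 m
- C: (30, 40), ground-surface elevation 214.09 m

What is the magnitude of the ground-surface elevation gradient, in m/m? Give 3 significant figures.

Taking A as reference: B−A = (-20, 10, +0.29); C−A = (0, -10, -0.11).
Solve a·Δx + b·Δy = Δz: det = (-20)·(-10) − 0·10 = 200.
∂z/∂x = [(+0.29)·(-10) − (-0.11)·10] / 200 = -0.009000
∂z/∂y = [(-20)·(-0.11) − 0·(+0.29)] / 200 = +0.01100
|∇f| = √(-0.009000² + 0.01100²) = 0.01421 m/m

0.0142 m/m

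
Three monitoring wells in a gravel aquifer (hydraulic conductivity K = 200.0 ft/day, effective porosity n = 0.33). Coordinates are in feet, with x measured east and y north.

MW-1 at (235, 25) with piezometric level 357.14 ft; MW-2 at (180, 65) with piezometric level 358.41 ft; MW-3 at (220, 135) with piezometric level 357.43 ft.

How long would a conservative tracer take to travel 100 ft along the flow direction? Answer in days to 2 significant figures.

7.0 days

Taking MW-1 as reference: MW-2−MW-1 = (-55, 40, +1.27); MW-3−MW-1 = (-15, 110, +0.29).
Determinant of the coordinate differences = (-55)·110 − (-15)·40 = -5450.
∂h/∂x = [(+1.27)·110 − (+0.29)·40] / -5450 = -0.02350
∂h/∂y = [(-55)·(+0.29) − (-15)·(+1.27)] / -5450 = -0.0005688
|∇h| = √(-0.02350² + -0.0005688²) = 0.02351
Seepage velocity v = K·i/n = 200.0 × 0.02351 / 0.33 = 14.25 ft/day.
t = 100 / 14.25 = 7.018 days.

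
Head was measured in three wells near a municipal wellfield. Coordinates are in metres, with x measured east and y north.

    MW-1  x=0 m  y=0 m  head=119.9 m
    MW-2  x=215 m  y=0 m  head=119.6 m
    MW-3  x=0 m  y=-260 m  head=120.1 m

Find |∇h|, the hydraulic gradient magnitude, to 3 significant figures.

∂h/∂x = (119.6 − 119.9) / (215 − 0) = -0.001395
∂h/∂y = (120.1 − 119.9) / (-260 − 0) = -0.0007692
|∇h| = √(-0.001395² + -0.0007692²) = 0.001593

0.00159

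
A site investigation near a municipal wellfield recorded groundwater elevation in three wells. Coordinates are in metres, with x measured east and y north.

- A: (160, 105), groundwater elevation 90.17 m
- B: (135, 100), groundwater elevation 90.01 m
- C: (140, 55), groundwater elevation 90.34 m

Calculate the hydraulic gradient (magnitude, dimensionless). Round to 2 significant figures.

With h = a·x + b·y + c and A as origin, the differences give:
  (-25)·a + (-5)·b = -0.16
  (-20)·a + (-50)·b = +0.17
Eliminate b (×(-50) and ×(-5), subtract): 1150·a = 8.850 → a = ∂h/∂x = +0.007696
Back-substitute: b = ∂h/∂y = -0.006478.
|∇h| = √(0.007696² + -0.006478²) = 0.01006

0.010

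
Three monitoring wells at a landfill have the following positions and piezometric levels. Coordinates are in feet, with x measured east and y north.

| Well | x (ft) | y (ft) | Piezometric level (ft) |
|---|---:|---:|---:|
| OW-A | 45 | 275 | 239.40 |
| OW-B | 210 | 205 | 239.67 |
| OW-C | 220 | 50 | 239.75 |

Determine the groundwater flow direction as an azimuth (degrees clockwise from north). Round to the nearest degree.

286°

Taking OW-A as reference: OW-B−OW-A = (165, -70, +0.27); OW-C−OW-A = (175, -225, +0.35).
Determinant of the coordinate differences = 165·(-225) − 175·(-70) = -24875.
∂h/∂x = [(+0.27)·(-225) − (+0.35)·(-70)] / -24875 = +0.001457
∂h/∂y = [165·(+0.35) − 175·(+0.27)] / -24875 = -0.0004221
Flow direction (−∇h) has components (-0.001457 E, +0.0004221 N).
Azimuth = atan2(E, N) = atan2(-0.001457, +0.0004221) = 286.2° ≈ 286°.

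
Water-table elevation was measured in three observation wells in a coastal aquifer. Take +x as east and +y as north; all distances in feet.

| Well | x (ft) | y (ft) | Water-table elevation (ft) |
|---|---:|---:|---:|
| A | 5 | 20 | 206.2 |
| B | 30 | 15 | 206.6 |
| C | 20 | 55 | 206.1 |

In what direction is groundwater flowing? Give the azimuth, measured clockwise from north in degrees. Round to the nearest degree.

Differences from A: to B (Δx, Δy, Δh) = (25, -5, +0.4); to C = (15, 35, -0.1).
Solve a·Δx + b·Δy = Δh: det = 25·35 − 15·(-5) = 950.
∂h/∂x = [(+0.4)·35 − (-0.1)·(-5)] / 950 = +0.01421
∂h/∂y = [25·(-0.1) − 15·(+0.4)] / 950 = -0.008947
Flow direction (−∇h) has components (-0.01421 E, +0.008947 N).
Azimuth = atan2(E, N) = atan2(-0.01421, +0.008947) = 302.2° ≈ 302°.

302°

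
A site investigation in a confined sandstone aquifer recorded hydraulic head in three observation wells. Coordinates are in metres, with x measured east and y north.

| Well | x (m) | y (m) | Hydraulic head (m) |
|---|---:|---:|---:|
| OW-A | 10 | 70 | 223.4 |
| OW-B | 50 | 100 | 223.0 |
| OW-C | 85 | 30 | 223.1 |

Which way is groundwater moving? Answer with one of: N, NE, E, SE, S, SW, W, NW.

With h = a·x + b·y + c and OW-A as origin, the differences give:
  40·a + 30·b = -0.4
  75·a + (-40)·b = -0.3
Eliminate b (×(-40) and ×30, subtract): -3850·a = 25.00 → a = ∂h/∂x = -0.006494
Back-substitute: b = ∂h/∂y = -0.004675.
Flow = −∇h = (+0.006494 east, +0.004675 north), which points northeast.

NE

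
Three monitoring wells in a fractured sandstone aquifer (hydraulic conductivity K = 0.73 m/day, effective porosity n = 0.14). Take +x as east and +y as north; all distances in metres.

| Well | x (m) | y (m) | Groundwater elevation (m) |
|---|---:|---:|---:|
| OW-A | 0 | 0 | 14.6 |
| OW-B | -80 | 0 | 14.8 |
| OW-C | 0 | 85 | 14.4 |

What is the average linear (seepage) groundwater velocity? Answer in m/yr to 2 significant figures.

∂h/∂x = (14.8 − 14.6) / (-80 − 0) = -0.002500
∂h/∂y = (14.4 − 14.6) / (85 − 0) = -0.002353
|∇h| = √(-0.002500² + -0.002353²) = 0.003433
Seepage velocity v = K·i/n = 0.73 × 0.003433 / 0.14 = 0.0179 m/day = 6.538 m/yr.

6.5 m/yr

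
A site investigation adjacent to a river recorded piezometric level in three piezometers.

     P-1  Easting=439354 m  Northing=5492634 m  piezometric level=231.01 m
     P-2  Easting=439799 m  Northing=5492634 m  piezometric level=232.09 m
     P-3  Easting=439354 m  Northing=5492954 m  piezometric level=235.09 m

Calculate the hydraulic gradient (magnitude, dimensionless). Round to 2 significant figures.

0.013

∂h/∂x = (232.09 − 231.01) / (439799 − 439354) = +0.002427
∂h/∂y = (235.09 − 231.01) / (5492954 − 5492634) = +0.01275
|∇h| = √(0.002427² + 0.01275²) = 0.01298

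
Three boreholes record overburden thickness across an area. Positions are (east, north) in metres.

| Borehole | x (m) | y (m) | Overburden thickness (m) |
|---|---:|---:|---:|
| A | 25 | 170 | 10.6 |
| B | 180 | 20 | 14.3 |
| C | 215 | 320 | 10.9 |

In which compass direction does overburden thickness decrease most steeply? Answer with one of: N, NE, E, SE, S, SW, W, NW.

With d = a·x + b·y + c and A as origin, the differences give:
  155·a + (-150)·b = +3.7
  190·a + 150·b = +0.3
Eliminate b (×150 and ×(-150), subtract): 51750·a = 600.00 → a = ∂d/∂x = +0.01159
Back-substitute: b = ∂d/∂y = -0.01269.
Steepest decrease is along −∇f = (-0.01159 E, +0.01269 N) → northwest.

NW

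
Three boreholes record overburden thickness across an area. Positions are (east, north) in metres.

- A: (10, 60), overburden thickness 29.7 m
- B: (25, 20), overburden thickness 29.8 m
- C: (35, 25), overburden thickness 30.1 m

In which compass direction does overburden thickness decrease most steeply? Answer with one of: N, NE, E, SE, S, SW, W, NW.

With d = a·x + b·y + c and A as origin, the differences give:
  15·a + (-40)·b = +0.1
  25·a + (-35)·b = +0.4
Eliminate b (×(-35) and ×(-40), subtract): 475·a = 12.50 → a = ∂d/∂x = +0.02632
Back-substitute: b = ∂d/∂y = +0.007368.
Steepest decrease is along −∇f = (-0.02632 E, -0.007368 N) → west.

W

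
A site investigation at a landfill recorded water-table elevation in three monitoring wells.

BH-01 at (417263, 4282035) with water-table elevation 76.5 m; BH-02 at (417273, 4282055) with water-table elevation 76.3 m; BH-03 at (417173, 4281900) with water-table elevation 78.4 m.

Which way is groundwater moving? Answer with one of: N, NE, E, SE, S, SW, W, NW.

E

Differences from BH-01: to BH-02 (Δx, Δy, Δh) = (10, 20, -0.2); to BH-03 = (-90, -135, +1.9).
Solve a·Δx + b·Δy = Δh: det = 10·(-135) − (-90)·20 = 450.
∂h/∂x = [(-0.2)·(-135) − (+1.9)·20] / 450 = -0.02444
∂h/∂y = [10·(+1.9) − (-90)·(-0.2)] / 450 = +0.002222
Flow = −∇h = (+0.02444 east, -0.002222 north), which points east.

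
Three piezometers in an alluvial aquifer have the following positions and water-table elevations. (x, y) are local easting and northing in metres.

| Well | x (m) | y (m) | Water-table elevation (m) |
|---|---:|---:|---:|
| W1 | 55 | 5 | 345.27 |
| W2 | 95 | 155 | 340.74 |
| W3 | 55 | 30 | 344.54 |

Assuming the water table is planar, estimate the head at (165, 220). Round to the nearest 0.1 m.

338.6 m

Taking W1 as reference: W2−W1 = (40, 150, -4.53); W3−W1 = (0, 25, -0.73).
Solve a·Δx + b·Δy = Δh: det = 40·25 − 0·150 = 1000.
∂h/∂x = [(-4.53)·25 − (-0.73)·150] / 1000 = -0.003750
∂h/∂y = [40·(-0.73) − 0·(-4.53)] / 1000 = -0.02920
h(165, 220) = 345.27 + (-0.003750)·(110) + (-0.02920)·(215) = 345.27 -0.413 -6.278 = 338.579 m.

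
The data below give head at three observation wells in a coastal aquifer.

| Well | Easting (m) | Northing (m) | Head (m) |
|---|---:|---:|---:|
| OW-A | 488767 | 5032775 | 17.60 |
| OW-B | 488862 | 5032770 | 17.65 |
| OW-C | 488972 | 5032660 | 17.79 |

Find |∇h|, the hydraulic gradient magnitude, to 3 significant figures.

Taking OW-A as reference: OW-B−OW-A = (95, -5, +0.05); OW-C−OW-A = (205, -115, +0.19).
Determinant of the coordinate differences = 95·(-115) − 205·(-5) = -9900.
∂h/∂x = [(+0.05)·(-115) − (+0.19)·(-5)] / -9900 = +0.0004848
∂h/∂y = [95·(+0.19) − 205·(+0.05)] / -9900 = -0.0007879
|∇h| = √(0.0004848² + -0.0007879²) = 0.0009251

0.000925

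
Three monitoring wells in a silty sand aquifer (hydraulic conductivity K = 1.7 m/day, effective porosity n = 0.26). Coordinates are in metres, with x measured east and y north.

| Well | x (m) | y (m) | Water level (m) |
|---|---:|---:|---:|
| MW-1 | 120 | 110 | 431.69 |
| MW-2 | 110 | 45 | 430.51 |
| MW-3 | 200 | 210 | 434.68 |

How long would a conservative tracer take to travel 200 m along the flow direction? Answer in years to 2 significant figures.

3.5 years

With h = a·x + b·y + c and MW-1 as origin, the differences give:
  (-10)·a + (-65)·b = -1.18
  80·a + 100·b = +2.99
Eliminate b (×100 and ×(-65), subtract): 4200·a = 76.350 → a = ∂h/∂x = +0.01818
Back-substitute: b = ∂h/∂y = +0.01536.
|∇h| = √(0.01818² + 0.01536²) = 0.0238
Seepage velocity v = K·i/n = 1.7 × 0.0238 / 0.26 = 0.1556 m/day.
t = 200 / 0.1556 = 1285 days = 3.52 years.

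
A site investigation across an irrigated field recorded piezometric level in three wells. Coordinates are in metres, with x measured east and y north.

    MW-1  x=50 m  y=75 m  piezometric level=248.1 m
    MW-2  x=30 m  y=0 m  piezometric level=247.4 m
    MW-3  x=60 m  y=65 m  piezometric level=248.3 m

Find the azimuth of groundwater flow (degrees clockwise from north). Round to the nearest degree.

262°

Taking MW-1 as reference: MW-2−MW-1 = (-20, -75, -0.7); MW-3−MW-1 = (10, -10, +0.2).
Determinant of the coordinate differences = (-20)·(-10) − 10·(-75) = 950.
∂h/∂x = [(-0.7)·(-10) − (+0.2)·(-75)] / 950 = +0.02316
∂h/∂y = [(-20)·(+0.2) − 10·(-0.7)] / 950 = +0.003158
Flow direction (−∇h) has components (-0.02316 E, -0.003158 N).
Azimuth = atan2(E, N) = atan2(-0.02316, -0.003158) = 262.2° ≈ 262°.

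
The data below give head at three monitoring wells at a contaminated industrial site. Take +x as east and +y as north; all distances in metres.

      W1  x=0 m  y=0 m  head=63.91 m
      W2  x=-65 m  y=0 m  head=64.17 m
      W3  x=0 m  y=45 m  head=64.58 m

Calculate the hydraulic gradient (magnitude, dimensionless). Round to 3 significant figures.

0.0154

∂h/∂x = (64.17 − 63.91) / (-65 − 0) = -0.004000
∂h/∂y = (64.58 − 63.91) / (45 − 0) = +0.01489
|∇h| = √(-0.004000² + 0.01489²) = 0.01542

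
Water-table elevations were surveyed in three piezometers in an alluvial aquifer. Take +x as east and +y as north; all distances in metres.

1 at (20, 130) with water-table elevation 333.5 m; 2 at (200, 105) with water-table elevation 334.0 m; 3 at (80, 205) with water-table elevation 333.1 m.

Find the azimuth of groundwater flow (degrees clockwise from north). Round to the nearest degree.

Differences from 1: to 2 (Δx, Δy, Δh) = (180, -25, +0.5); to 3 = (60, 75, -0.4).
Solve a·Δx + b·Δy = Δh: det = 180·75 − 60·(-25) = 15000.
∂h/∂x = [(+0.5)·75 − (-0.4)·(-25)] / 15000 = +0.001833
∂h/∂y = [180·(-0.4) − 60·(+0.5)] / 15000 = -0.006800
Flow direction (−∇h) has components (-0.001833 E, +0.006800 N).
Azimuth = atan2(E, N) = atan2(-0.001833, +0.006800) = 344.9° ≈ 345°.

345°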